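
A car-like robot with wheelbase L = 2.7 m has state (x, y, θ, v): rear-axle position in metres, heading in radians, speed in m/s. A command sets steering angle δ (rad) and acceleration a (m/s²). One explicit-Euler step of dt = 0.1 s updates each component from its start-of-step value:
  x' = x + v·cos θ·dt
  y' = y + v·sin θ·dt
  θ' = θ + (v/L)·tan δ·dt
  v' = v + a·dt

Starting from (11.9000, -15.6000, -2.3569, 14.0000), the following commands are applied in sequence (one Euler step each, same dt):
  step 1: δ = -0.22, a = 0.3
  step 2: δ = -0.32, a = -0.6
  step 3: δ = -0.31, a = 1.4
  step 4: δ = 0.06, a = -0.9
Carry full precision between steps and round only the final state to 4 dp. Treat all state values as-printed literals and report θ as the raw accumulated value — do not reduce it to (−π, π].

after step 1 (δ=-0.22, a=0.3): (10.909352, -16.589251, -2.472851, 14.030000)
after step 2 (δ=-0.32, a=-0.6): (9.808555, -17.459110, -2.645051, 13.970000)
after step 3 (δ=-0.31, a=1.4): (8.580264, -18.124624, -2.810790, 14.110000)
after step 4 (δ=0.06, a=-0.9): (7.245765, -18.582920, -2.779397, 14.020000)

(7.2458, -18.5829, -2.7794, 14.0200)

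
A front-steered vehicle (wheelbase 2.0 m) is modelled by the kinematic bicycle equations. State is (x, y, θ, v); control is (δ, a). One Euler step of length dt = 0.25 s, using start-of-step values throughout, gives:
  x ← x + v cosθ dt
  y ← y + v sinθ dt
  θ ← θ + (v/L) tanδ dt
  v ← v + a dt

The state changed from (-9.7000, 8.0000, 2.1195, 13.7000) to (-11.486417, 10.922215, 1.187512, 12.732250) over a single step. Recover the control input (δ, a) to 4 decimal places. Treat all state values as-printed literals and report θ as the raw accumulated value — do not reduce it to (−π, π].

a = (v'−v)/dt = (-0.967750)/0.25 = -3.8710
Δθ = θ'−θ = -0.931988;  (v·dt/L) = 13.7000·0.25/2.0 = 1.712500
tan δ = Δθ·L/(v·dt) = -0.544227  →  δ = -0.4984

δ = -0.4984, a = -3.8710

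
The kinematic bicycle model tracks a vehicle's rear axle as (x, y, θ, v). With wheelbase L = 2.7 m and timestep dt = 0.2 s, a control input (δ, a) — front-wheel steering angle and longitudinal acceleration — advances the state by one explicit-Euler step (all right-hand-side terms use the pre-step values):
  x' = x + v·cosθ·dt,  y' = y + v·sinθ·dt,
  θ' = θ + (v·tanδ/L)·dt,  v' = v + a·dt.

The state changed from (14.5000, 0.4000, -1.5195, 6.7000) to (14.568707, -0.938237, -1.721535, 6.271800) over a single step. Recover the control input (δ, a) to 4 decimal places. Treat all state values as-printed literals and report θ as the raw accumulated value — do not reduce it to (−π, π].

a = (v'−v)/dt = (-0.428200)/0.2 = -2.1410
Δθ = θ'−θ = -0.202035;  (v·dt/L) = 6.7000·0.2/2.7 = 0.496296
tan δ = Δθ·L/(v·dt) = -0.407085  →  δ = -0.3866

δ = -0.3866, a = -2.1410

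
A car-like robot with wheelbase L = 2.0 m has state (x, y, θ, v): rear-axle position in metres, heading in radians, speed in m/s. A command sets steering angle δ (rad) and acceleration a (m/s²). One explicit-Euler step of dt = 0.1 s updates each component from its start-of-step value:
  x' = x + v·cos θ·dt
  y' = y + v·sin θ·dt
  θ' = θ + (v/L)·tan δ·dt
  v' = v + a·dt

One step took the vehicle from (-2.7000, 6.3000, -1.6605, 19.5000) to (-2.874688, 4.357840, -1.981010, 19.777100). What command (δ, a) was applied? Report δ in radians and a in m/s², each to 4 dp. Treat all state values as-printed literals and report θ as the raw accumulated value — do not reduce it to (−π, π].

δ = -0.3176, a = 2.7710

a = (v'−v)/dt = (0.277100)/0.1 = 2.7710
Δθ = θ'−θ = -0.320510;  (v·dt/L) = 19.5000·0.1/2.0 = 0.975000
tan δ = Δθ·L/(v·dt) = -0.328728  →  δ = -0.3176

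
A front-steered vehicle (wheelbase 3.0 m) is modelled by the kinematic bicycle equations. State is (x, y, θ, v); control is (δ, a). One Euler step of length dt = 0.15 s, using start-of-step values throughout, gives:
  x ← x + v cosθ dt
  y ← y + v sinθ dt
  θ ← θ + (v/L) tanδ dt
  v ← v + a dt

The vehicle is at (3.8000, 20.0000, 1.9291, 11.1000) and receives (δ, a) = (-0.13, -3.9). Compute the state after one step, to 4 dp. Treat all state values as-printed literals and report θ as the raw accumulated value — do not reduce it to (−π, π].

x' = 3.8000 + 11.1000·cos(1.9291)·0.15 = 3.2161
y' = 20.0000 + 11.1000·sin(1.9291)·0.15 = 21.5593
θ' = 1.9291 + (11.1000/3.0)·tan(-0.13)·0.15 = 1.8565
v' = 11.1000 − 3.9000·0.15 = 10.5150

(3.2161, 21.5593, 1.8565, 10.5150)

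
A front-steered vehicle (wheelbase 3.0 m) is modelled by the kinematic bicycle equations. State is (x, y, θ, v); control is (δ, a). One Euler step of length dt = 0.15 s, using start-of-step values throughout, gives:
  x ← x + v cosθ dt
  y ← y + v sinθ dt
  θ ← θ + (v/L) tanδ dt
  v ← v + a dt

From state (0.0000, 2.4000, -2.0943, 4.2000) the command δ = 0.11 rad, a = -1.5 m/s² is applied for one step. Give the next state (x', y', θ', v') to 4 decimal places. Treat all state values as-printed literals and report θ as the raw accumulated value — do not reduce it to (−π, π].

x' = 0.0000 + 4.2000·cos(-2.0943)·0.15 = -0.3149
y' = 2.4000 + 4.2000·sin(-2.0943)·0.15 = 1.8544
θ' = -2.0943 + (4.2000/3.0)·tan(0.11)·0.15 = -2.0711
v' = 4.2000 − 1.5000·0.15 = 3.9750

(-0.3149, 1.8544, -2.0711, 3.9750)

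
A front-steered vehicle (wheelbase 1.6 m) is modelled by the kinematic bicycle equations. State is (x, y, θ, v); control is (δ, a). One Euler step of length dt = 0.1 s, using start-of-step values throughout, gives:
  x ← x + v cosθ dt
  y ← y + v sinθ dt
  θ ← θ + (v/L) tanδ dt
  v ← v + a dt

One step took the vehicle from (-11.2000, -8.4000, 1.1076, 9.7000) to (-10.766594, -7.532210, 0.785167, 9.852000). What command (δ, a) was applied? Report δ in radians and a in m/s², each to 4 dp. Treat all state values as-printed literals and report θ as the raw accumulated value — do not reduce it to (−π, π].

a = (v'−v)/dt = (0.152000)/0.1 = 1.5200
Δθ = θ'−θ = -0.322433;  (v·dt/L) = 9.7000·0.1/1.6 = 0.606250
tan δ = Δθ·L/(v·dt) = -0.531848  →  δ = -0.4888

δ = -0.4888, a = 1.5200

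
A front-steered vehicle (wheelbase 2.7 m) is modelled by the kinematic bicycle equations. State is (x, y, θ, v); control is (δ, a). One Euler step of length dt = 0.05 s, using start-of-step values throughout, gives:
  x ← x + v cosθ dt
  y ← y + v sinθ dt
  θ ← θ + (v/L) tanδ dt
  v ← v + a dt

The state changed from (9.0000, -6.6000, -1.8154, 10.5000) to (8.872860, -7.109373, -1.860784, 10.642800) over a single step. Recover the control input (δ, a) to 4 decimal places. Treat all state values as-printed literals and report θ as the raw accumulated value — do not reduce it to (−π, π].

δ = -0.2293, a = 2.8560

a = (v'−v)/dt = (0.142800)/0.05 = 2.8560
Δθ = θ'−θ = -0.045384;  (v·dt/L) = 10.5000·0.05/2.7 = 0.194444
tan δ = Δθ·L/(v·dt) = -0.233403  →  δ = -0.2293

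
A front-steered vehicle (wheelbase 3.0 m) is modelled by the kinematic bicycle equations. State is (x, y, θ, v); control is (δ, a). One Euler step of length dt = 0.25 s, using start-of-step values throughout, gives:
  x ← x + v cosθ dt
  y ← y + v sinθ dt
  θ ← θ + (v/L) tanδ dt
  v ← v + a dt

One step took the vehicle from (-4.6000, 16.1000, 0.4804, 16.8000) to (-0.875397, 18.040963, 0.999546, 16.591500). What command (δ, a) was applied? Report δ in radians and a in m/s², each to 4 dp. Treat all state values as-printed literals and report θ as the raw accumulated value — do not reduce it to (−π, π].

a = (v'−v)/dt = (-0.208500)/0.25 = -0.8340
Δθ = θ'−θ = 0.519146;  (v·dt/L) = 16.8000·0.25/3.0 = 1.400000
tan δ = Δθ·L/(v·dt) = 0.370819  →  δ = 0.3551

δ = 0.3551, a = -0.8340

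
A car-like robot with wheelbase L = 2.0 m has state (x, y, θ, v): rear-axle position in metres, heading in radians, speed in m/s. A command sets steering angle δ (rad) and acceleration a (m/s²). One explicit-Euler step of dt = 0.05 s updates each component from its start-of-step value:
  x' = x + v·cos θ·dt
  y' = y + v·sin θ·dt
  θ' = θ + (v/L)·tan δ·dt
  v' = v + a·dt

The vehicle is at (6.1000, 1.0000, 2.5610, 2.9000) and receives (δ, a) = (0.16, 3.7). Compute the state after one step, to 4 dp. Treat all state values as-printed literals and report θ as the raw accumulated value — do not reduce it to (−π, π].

(5.9788, 1.0795, 2.5727, 3.0850)

x' = 6.1000 + 2.9000·cos(2.5610)·0.05 = 5.9788
y' = 1.0000 + 2.9000·sin(2.5610)·0.05 = 1.0795
θ' = 2.5610 + (2.9000/2.0)·tan(0.16)·0.05 = 2.5727
v' = 2.9000 + 3.7000·0.05 = 3.0850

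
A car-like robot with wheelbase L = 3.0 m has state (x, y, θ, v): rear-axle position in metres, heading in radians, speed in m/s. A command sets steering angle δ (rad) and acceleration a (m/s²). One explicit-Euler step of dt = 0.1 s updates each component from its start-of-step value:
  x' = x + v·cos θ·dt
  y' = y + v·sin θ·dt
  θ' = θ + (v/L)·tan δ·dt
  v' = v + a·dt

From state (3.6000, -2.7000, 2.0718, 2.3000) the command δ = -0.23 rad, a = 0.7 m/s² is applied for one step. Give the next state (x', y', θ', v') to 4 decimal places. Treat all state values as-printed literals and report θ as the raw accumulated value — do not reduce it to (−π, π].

(3.4895, -2.4983, 2.0538, 2.3700)

x' = 3.6000 + 2.3000·cos(2.0718)·0.1 = 3.4895
y' = -2.7000 + 2.3000·sin(2.0718)·0.1 = -2.4983
θ' = 2.0718 + (2.3000/3.0)·tan(-0.23)·0.1 = 2.0538
v' = 2.3000 + 0.7000·0.1 = 2.3700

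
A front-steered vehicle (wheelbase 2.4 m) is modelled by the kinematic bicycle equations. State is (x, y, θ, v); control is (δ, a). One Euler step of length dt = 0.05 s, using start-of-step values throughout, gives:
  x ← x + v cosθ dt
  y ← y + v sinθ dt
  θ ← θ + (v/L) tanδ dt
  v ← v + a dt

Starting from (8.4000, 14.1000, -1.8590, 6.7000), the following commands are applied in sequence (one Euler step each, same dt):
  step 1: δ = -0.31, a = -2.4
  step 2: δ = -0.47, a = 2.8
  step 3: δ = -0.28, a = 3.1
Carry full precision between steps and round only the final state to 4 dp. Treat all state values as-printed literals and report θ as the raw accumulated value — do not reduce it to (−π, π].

after step 1 (δ=-0.31, a=-2.4): (8.304783, 13.778817, -1.903712, 6.580000)
after step 2 (δ=-0.47, a=2.8): (8.197265, 13.467881, -1.973346, 6.720000)
after step 3 (δ=-0.28, a=3.1): (8.065632, 13.158739, -2.013604, 6.875000)

(8.0656, 13.1587, -2.0136, 6.8750)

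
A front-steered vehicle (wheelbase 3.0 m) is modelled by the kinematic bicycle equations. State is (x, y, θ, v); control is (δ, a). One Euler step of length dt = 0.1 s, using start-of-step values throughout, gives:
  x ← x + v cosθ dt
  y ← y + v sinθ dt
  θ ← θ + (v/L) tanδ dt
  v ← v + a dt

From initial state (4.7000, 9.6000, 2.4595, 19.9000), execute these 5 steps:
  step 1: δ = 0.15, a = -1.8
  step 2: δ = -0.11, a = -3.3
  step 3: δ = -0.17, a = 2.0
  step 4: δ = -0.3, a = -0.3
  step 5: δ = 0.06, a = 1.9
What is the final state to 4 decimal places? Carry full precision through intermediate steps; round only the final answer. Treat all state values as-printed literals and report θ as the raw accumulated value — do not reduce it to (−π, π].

(-2.5533, 16.0864, 2.2134, 19.7500)

after step 1 (δ=0.15, a=-1.8): (3.155252, 10.854533, 2.559753, 19.720000)
after step 2 (δ=-0.11, a=-3.3): (1.507739, 11.938269, 2.487153, 19.390000)
after step 3 (δ=-0.17, a=2.0): (-0.030643, 13.118567, 2.376206, 19.590000)
after step 4 (δ=-0.3, a=-0.3): (-1.443306, 14.475793, 2.174209, 19.560000)
after step 5 (δ=0.06, a=1.9): (-2.553250, 16.086371, 2.213376, 19.750000)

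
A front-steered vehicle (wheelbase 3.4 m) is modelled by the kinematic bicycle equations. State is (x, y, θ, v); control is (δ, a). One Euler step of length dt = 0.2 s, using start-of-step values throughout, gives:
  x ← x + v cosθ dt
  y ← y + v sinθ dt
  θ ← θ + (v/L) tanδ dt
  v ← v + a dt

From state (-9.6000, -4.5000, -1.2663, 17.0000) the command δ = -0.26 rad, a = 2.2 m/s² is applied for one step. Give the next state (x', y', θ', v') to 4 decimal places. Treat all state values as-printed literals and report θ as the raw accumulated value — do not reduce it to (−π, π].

(-8.5806, -7.7436, -1.5323, 17.4400)

x' = -9.6000 + 17.0000·cos(-1.2663)·0.2 = -8.5806
y' = -4.5000 + 17.0000·sin(-1.2663)·0.2 = -7.7436
θ' = -1.2663 + (17.0000/3.4)·tan(-0.26)·0.2 = -1.5323
v' = 17.0000 + 2.2000·0.2 = 17.4400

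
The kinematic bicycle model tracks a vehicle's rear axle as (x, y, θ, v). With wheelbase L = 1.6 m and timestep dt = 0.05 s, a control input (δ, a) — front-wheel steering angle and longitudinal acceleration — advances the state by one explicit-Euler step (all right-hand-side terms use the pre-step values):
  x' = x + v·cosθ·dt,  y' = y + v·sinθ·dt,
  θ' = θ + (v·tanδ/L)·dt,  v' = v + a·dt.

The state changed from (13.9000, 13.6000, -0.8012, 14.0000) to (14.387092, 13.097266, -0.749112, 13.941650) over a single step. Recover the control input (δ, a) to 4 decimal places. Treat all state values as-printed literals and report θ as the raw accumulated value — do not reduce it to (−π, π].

δ = 0.1185, a = -1.1670

a = (v'−v)/dt = (-0.058350)/0.05 = -1.1670
Δθ = θ'−θ = 0.052088;  (v·dt/L) = 14.0000·0.05/1.6 = 0.437500
tan δ = Δθ·L/(v·dt) = 0.119058  →  δ = 0.1185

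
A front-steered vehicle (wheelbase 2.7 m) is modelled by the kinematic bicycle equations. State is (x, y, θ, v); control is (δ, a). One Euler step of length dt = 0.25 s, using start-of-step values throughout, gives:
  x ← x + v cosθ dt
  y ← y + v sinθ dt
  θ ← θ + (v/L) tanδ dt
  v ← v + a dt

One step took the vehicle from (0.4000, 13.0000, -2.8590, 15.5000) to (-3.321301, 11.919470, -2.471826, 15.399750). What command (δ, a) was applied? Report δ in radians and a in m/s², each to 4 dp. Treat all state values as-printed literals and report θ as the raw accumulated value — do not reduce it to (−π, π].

a = (v'−v)/dt = (-0.100250)/0.25 = -0.4010
Δθ = θ'−θ = 0.387174;  (v·dt/L) = 15.5000·0.25/2.7 = 1.435185
tan δ = Δθ·L/(v·dt) = 0.269773  →  δ = 0.2635

δ = 0.2635, a = -0.4010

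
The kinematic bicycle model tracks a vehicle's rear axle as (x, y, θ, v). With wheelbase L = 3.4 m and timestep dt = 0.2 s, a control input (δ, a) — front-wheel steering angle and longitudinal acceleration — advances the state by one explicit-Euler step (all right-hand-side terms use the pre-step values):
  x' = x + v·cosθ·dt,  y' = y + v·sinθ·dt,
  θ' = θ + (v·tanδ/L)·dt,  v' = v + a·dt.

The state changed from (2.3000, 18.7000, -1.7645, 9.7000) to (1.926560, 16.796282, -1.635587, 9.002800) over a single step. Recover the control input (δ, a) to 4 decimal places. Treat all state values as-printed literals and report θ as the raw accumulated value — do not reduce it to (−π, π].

a = (v'−v)/dt = (-0.697200)/0.2 = -3.4860
Δθ = θ'−θ = 0.128913;  (v·dt/L) = 9.7000·0.2/3.4 = 0.570588
tan δ = Δθ·L/(v·dt) = 0.225930  →  δ = 0.2222

δ = 0.2222, a = -3.4860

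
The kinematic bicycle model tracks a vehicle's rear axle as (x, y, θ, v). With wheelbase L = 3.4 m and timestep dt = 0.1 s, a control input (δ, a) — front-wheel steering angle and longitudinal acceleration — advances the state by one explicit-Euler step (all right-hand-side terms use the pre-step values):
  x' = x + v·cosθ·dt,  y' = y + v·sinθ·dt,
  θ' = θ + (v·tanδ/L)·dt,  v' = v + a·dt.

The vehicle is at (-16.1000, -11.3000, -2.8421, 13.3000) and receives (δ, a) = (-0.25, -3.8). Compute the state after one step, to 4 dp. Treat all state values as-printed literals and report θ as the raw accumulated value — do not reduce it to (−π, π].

x' = -16.1000 + 13.3000·cos(-2.8421)·0.1 = -17.3708
y' = -11.3000 + 13.3000·sin(-2.8421)·0.1 = -11.6924
θ' = -2.8421 + (13.3000/3.4)·tan(-0.25)·0.1 = -2.9420
v' = 13.3000 − 3.8000·0.1 = 12.9200

(-17.3708, -11.6924, -2.9420, 12.9200)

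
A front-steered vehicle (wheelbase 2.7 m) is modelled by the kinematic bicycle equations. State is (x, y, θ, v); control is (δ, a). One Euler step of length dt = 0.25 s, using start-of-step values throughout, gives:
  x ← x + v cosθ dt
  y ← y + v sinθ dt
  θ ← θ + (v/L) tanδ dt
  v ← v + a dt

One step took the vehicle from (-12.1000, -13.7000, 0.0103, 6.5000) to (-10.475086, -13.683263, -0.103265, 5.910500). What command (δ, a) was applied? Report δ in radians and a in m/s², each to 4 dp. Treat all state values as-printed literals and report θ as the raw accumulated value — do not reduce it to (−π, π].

a = (v'−v)/dt = (-0.589500)/0.25 = -2.3580
Δθ = θ'−θ = -0.113565;  (v·dt/L) = 6.5000·0.25/2.7 = 0.601852
tan δ = Δθ·L/(v·dt) = -0.188693  →  δ = -0.1865

δ = -0.1865, a = -2.3580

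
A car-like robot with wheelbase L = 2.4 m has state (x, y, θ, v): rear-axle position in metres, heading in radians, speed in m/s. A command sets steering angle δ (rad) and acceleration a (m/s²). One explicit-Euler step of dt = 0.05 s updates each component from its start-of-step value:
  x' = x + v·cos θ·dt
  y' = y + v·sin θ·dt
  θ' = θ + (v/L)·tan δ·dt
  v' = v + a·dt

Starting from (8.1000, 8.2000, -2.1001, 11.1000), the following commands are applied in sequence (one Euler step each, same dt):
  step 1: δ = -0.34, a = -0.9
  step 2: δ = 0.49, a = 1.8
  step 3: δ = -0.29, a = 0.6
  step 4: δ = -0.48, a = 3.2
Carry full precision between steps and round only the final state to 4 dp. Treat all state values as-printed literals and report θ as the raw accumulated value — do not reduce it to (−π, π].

(6.9456, 6.3020, -2.2495, 11.3350)

after step 1 (δ=-0.34, a=-0.9): (7.819763, 7.720947, -2.181902, 11.055000)
after step 2 (δ=0.49, a=1.8): (7.502609, 7.268237, -2.059056, 11.145000)
after step 3 (δ=-0.29, a=0.6): (7.241209, 6.776101, -2.128343, 11.175000)
after step 4 (δ=-0.48, a=3.2): (6.945571, 6.301971, -2.249548, 11.335000)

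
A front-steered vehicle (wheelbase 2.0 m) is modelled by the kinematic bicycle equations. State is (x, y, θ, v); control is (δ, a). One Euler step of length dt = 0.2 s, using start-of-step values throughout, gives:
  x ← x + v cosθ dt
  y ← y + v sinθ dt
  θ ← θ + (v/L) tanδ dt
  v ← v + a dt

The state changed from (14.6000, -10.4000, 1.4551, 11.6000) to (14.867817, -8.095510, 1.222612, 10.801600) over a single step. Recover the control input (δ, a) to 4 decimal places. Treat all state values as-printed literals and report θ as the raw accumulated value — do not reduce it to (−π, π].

a = (v'−v)/dt = (-0.798400)/0.2 = -3.9920
Δθ = θ'−θ = -0.232488;  (v·dt/L) = 11.6000·0.2/2.0 = 1.160000
tan δ = Δθ·L/(v·dt) = -0.200421  →  δ = -0.1978

δ = -0.1978, a = -3.9920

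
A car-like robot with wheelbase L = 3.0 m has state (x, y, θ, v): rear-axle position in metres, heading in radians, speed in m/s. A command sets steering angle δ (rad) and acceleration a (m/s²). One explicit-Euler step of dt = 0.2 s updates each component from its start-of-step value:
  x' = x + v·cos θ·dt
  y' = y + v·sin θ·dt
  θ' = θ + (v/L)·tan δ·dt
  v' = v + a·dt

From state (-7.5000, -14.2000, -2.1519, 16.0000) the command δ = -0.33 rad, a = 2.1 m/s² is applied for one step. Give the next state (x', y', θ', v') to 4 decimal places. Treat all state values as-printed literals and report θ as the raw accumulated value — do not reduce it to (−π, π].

x' = -7.5000 + 16.0000·cos(-2.1519)·0.2 = -9.2566
y' = -14.2000 + 16.0000·sin(-2.1519)·0.2 = -16.8747
θ' = -2.1519 + (16.0000/3.0)·tan(-0.33)·0.2 = -2.5173
v' = 16.0000 + 2.1000·0.2 = 16.4200

(-9.2566, -16.8747, -2.5173, 16.4200)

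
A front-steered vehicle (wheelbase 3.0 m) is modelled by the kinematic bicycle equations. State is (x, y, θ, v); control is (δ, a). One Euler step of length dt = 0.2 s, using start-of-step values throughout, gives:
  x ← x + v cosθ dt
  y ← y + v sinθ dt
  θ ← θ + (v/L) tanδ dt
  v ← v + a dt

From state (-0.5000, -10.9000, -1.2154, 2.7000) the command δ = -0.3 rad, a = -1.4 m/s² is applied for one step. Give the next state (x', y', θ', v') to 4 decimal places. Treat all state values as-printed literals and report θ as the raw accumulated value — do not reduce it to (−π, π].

x' = -0.5000 + 2.7000·cos(-1.2154)·0.2 = -0.3121
y' = -10.9000 + 2.7000·sin(-1.2154)·0.2 = -11.4063
θ' = -1.2154 + (2.7000/3.0)·tan(-0.3)·0.2 = -1.2711
v' = 2.7000 − 1.4000·0.2 = 2.4200

(-0.3121, -11.4063, -1.2711, 2.4200)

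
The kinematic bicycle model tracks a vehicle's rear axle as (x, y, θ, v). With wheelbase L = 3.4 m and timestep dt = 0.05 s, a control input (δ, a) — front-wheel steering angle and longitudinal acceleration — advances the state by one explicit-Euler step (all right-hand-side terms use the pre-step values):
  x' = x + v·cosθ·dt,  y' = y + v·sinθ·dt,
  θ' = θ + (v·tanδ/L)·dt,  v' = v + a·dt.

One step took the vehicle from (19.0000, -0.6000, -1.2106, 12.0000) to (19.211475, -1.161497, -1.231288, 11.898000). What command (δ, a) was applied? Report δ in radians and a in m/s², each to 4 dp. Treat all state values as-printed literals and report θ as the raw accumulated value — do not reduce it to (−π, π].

a = (v'−v)/dt = (-0.102000)/0.05 = -2.0400
Δθ = θ'−θ = -0.020688;  (v·dt/L) = 12.0000·0.05/3.4 = 0.176471
tan δ = Δθ·L/(v·dt) = -0.117232  →  δ = -0.1167

δ = -0.1167, a = -2.0400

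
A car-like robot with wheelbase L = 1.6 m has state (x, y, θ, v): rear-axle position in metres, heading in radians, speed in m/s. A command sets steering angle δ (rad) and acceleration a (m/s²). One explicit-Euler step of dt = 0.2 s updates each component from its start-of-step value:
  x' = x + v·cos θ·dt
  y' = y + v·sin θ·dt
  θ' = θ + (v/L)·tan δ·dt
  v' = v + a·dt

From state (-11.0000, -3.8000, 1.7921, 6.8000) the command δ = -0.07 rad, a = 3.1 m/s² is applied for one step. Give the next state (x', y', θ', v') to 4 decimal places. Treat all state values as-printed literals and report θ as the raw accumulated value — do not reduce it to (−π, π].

(-11.2985, -2.4732, 1.7325, 7.4200)

x' = -11.0000 + 6.8000·cos(1.7921)·0.2 = -11.2985
y' = -3.8000 + 6.8000·sin(1.7921)·0.2 = -2.4732
θ' = 1.7921 + (6.8000/1.6)·tan(-0.07)·0.2 = 1.7325
v' = 6.8000 + 3.1000·0.2 = 7.4200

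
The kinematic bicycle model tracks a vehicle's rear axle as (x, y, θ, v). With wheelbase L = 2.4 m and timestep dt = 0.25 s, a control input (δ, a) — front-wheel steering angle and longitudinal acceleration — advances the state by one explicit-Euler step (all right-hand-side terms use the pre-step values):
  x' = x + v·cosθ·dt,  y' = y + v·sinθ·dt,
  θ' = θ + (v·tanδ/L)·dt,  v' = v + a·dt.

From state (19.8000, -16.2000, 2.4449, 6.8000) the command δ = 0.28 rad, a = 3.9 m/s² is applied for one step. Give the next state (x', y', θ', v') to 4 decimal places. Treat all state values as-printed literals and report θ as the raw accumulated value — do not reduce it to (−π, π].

(18.4962, -15.1091, 2.6486, 7.7750)

x' = 19.8000 + 6.8000·cos(2.4449)·0.25 = 18.4962
y' = -16.2000 + 6.8000·sin(2.4449)·0.25 = -15.1091
θ' = 2.4449 + (6.8000/2.4)·tan(0.28)·0.25 = 2.6486
v' = 6.8000 + 3.9000·0.25 = 7.7750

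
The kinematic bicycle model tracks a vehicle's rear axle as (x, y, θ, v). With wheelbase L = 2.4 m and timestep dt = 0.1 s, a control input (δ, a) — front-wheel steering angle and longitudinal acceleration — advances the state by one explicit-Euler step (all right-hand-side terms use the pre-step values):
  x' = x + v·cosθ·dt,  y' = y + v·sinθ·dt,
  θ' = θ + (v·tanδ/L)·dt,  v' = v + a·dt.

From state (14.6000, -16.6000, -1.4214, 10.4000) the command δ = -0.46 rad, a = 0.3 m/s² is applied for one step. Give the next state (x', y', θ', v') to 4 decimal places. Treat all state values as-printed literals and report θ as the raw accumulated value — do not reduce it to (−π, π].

(14.7548, -17.6284, -1.6361, 10.4300)

x' = 14.6000 + 10.4000·cos(-1.4214)·0.1 = 14.7548
y' = -16.6000 + 10.4000·sin(-1.4214)·0.1 = -17.6284
θ' = -1.4214 + (10.4000/2.4)·tan(-0.46)·0.1 = -1.6361
v' = 10.4000 + 0.3000·0.1 = 10.4300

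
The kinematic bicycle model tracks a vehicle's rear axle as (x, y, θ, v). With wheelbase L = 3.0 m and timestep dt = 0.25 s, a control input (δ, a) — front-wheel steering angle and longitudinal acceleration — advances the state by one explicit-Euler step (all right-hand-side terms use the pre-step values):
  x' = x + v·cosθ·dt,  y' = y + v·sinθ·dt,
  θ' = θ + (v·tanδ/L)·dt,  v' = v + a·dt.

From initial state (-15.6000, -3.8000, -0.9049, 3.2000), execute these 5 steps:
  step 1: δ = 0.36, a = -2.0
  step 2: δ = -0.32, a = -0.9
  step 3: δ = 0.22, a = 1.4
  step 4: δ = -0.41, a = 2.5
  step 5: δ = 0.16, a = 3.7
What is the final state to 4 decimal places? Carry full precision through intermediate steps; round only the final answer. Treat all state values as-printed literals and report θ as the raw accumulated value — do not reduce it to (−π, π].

(-13.2560, -6.6087, -0.8889, 4.3750)

after step 1 (δ=0.36, a=-2.0): (-15.105789, -4.429091, -0.804526, 2.700000)
after step 2 (δ=-0.32, a=-0.9): (-14.637708, -4.915430, -0.879089, 2.475000)
after step 3 (δ=0.22, a=1.4): (-14.243036, -5.391965, -0.832967, 2.825000)
after step 4 (δ=-0.41, a=2.5): (-13.767954, -5.914541, -0.935286, 3.450000)
after step 5 (δ=0.16, a=3.7): (-13.255984, -6.608654, -0.888890, 4.375000)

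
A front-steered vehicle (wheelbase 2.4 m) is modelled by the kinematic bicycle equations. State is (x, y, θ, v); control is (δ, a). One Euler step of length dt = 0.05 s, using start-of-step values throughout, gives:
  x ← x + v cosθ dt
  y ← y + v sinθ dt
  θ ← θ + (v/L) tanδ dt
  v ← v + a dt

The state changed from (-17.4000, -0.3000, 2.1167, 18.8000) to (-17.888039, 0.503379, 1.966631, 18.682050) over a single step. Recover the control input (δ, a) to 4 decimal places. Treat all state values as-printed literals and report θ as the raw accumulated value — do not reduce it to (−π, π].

δ = -0.3659, a = -2.3590

a = (v'−v)/dt = (-0.117950)/0.05 = -2.3590
Δθ = θ'−θ = -0.150069;  (v·dt/L) = 18.8000·0.05/2.4 = 0.391667
tan δ = Δθ·L/(v·dt) = -0.383155  →  δ = -0.3659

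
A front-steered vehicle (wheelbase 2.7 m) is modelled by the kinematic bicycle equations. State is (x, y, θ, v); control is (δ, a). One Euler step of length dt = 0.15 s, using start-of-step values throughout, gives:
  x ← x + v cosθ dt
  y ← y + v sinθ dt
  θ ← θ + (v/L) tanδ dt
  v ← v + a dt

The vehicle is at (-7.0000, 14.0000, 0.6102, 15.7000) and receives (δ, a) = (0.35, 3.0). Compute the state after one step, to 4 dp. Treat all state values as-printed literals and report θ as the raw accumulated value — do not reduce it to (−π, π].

x' = -7.0000 + 15.7000·cos(0.6102)·0.15 = -5.0700
y' = 14.0000 + 15.7000·sin(0.6102)·0.15 = 15.3495
θ' = 0.6102 + (15.7000/2.7)·tan(0.35)·0.15 = 0.9286
v' = 15.7000 + 3.0000·0.15 = 16.1500

(-5.0700, 15.3495, 0.9286, 16.1500)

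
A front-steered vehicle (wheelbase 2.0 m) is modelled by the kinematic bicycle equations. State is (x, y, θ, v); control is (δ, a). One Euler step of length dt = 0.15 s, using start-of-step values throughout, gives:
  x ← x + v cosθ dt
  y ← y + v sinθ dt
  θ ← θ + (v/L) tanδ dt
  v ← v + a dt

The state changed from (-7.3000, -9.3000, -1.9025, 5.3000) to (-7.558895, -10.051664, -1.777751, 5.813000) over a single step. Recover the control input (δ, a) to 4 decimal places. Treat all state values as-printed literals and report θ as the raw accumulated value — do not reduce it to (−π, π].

δ = 0.3041, a = 3.4200

a = (v'−v)/dt = (0.513000)/0.15 = 3.4200
Δθ = θ'−θ = 0.124749;  (v·dt/L) = 5.3000·0.15/2.0 = 0.397500
tan δ = Δθ·L/(v·dt) = 0.313834  →  δ = 0.3041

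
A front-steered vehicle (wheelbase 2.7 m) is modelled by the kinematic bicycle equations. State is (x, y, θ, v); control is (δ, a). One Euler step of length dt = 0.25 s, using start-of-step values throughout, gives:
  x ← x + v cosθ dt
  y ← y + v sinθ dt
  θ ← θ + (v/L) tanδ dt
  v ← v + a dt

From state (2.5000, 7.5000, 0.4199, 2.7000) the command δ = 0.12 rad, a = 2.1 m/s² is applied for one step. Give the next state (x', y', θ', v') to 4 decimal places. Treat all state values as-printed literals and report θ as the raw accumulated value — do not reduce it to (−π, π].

x' = 2.5000 + 2.7000·cos(0.4199)·0.25 = 3.1164
y' = 7.5000 + 2.7000·sin(0.4199)·0.25 = 7.7752
θ' = 0.4199 + (2.7000/2.7)·tan(0.12)·0.25 = 0.4500
v' = 2.7000 + 2.1000·0.25 = 3.2250

(3.1164, 7.7752, 0.4500, 3.2250)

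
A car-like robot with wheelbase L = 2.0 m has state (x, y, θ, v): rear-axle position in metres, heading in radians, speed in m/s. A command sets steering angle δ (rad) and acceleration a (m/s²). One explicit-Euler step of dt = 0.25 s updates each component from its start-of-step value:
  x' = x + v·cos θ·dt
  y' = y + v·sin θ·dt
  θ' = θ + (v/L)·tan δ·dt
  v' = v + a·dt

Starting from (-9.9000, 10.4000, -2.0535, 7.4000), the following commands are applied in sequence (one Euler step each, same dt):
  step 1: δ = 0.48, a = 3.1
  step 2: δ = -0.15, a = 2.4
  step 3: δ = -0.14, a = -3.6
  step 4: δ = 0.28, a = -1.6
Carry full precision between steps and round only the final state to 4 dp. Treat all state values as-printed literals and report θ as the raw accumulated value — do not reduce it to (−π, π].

(-11.7019, 2.6756, -1.5979, 7.4750)

after step 1 (δ=0.48, a=3.1): (-10.758725, 8.761375, -1.571935, 8.175000)
after step 2 (δ=-0.15, a=2.4): (-10.761052, 6.717626, -1.726376, 8.775000)
after step 3 (δ=-0.14, a=-3.6): (-11.100980, 4.550373, -1.880950, 7.875000)
after step 4 (δ=0.28, a=-1.6): (-11.701853, 2.675559, -1.597889, 7.475000)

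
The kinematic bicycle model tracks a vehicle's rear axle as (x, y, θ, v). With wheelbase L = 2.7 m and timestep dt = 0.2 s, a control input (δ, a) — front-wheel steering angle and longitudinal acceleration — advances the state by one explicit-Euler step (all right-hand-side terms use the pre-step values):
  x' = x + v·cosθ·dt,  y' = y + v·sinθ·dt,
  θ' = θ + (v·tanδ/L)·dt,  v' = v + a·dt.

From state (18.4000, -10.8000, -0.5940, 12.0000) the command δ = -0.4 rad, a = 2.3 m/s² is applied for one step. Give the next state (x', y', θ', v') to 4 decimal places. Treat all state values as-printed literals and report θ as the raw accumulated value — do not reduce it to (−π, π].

x' = 18.4000 + 12.0000·cos(-0.5940)·0.2 = 20.3889
y' = -10.8000 + 12.0000·sin(-0.5940)·0.2 = -12.1432
θ' = -0.5940 + (12.0000/2.7)·tan(-0.4)·0.2 = -0.9698
v' = 12.0000 + 2.3000·0.2 = 12.4600

(20.3889, -12.1432, -0.9698, 12.4600)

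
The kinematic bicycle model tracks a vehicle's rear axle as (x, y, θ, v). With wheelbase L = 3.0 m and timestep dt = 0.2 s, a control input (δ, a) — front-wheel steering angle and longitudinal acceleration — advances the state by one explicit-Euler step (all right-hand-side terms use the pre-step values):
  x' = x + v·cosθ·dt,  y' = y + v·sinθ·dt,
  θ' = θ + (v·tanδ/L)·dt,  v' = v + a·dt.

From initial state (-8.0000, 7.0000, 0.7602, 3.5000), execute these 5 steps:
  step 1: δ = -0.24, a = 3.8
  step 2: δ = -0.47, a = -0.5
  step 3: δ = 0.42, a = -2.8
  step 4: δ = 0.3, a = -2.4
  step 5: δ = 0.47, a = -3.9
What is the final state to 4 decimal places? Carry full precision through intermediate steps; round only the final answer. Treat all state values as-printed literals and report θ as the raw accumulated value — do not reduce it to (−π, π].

(-5.1251, 9.3571, 0.8626, 2.3400)

after step 1 (δ=-0.24, a=3.8): (-7.492711, 7.482346, 0.703099, 4.260000)
after step 2 (δ=-0.47, a=-0.5): (-6.842770, 8.033237, 0.558837, 4.160000)
after step 3 (δ=0.42, a=-2.8): (-6.137340, 8.474364, 0.682687, 3.600000)
after step 4 (δ=0.3, a=-2.4): (-5.578706, 8.928597, 0.756927, 3.120000)
after step 5 (δ=0.47, a=-3.9): (-5.125090, 9.357093, 0.862584, 2.340000)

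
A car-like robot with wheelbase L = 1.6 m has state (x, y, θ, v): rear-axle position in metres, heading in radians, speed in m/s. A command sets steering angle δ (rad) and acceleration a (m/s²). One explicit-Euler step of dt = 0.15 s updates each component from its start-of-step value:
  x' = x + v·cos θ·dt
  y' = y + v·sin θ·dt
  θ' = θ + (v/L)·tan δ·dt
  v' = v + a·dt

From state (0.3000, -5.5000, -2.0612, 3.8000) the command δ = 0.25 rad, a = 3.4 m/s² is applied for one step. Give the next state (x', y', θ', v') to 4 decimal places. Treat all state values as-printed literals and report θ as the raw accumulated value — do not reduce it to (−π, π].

x' = 0.3000 + 3.8000·cos(-2.0612)·0.15 = 0.0315
y' = -5.5000 + 3.8000·sin(-2.0612)·0.15 = -6.0028
θ' = -2.0612 + (3.8000/1.6)·tan(0.25)·0.15 = -1.9702
v' = 3.8000 + 3.4000·0.15 = 4.3100

(0.0315, -6.0028, -1.9702, 4.3100)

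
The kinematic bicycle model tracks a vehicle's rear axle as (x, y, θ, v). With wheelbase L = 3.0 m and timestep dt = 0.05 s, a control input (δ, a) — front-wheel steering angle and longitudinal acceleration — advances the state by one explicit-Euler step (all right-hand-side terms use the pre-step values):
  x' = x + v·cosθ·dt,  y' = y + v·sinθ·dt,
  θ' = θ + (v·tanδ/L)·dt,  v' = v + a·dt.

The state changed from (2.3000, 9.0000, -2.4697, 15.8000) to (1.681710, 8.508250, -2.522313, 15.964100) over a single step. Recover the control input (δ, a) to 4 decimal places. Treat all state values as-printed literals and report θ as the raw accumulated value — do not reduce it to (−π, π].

a = (v'−v)/dt = (0.164100)/0.05 = 3.2820
Δθ = θ'−θ = -0.052613;  (v·dt/L) = 15.8000·0.05/3.0 = 0.263333
tan δ = Δθ·L/(v·dt) = -0.199796  →  δ = -0.1972

δ = -0.1972, a = 3.2820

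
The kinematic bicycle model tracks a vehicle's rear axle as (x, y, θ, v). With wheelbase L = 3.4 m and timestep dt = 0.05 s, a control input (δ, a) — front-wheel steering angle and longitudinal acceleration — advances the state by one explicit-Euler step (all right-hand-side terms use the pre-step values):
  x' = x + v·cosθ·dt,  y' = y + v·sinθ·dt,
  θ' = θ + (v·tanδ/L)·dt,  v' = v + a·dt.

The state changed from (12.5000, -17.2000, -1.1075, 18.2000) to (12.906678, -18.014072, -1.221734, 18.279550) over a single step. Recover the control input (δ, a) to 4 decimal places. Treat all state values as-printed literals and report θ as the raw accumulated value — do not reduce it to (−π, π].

δ = -0.4034, a = 1.5910

a = (v'−v)/dt = (0.079550)/0.05 = 1.5910
Δθ = θ'−θ = -0.114234;  (v·dt/L) = 18.2000·0.05/3.4 = 0.267647
tan δ = Δθ·L/(v·dt) = -0.426808  →  δ = -0.4034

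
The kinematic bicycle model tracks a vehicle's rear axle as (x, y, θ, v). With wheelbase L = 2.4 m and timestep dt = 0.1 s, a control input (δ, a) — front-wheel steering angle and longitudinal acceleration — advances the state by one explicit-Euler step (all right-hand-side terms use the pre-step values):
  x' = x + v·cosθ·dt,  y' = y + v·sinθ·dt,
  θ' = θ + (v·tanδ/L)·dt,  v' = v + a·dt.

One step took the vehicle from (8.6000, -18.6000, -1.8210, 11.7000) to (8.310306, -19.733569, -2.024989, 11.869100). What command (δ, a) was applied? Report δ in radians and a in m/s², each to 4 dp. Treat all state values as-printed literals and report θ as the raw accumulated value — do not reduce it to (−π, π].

δ = -0.3963, a = 1.6910

a = (v'−v)/dt = (0.169100)/0.1 = 1.6910
Δθ = θ'−θ = -0.203989;  (v·dt/L) = 11.7000·0.1/2.4 = 0.487500
tan δ = Δθ·L/(v·dt) = -0.418439  →  δ = -0.3963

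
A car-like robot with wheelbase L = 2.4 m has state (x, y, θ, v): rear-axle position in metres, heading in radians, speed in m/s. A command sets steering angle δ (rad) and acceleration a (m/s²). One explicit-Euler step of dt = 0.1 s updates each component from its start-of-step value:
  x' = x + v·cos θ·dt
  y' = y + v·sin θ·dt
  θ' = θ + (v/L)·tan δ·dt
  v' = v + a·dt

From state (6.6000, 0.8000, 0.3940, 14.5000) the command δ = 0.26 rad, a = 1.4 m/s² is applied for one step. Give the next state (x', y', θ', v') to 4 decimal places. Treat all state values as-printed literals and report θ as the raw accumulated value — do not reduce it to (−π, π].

(7.9389, 1.3566, 0.5547, 14.6400)

x' = 6.6000 + 14.5000·cos(0.3940)·0.1 = 7.9389
y' = 0.8000 + 14.5000·sin(0.3940)·0.1 = 1.3566
θ' = 0.3940 + (14.5000/2.4)·tan(0.26)·0.1 = 0.5547
v' = 14.5000 + 1.4000·0.1 = 14.6400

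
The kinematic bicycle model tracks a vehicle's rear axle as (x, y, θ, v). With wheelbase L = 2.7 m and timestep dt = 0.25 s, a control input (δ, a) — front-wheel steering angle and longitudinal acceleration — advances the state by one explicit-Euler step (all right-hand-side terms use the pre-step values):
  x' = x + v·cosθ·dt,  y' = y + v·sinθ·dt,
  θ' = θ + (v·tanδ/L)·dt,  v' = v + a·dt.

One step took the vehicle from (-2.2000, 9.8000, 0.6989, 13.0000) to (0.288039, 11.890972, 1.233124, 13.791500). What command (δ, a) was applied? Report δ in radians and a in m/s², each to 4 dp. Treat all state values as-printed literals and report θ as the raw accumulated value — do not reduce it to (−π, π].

δ = 0.4177, a = 3.1660

a = (v'−v)/dt = (0.791500)/0.25 = 3.1660
Δθ = θ'−θ = 0.534224;  (v·dt/L) = 13.0000·0.25/2.7 = 1.203704
tan δ = Δθ·L/(v·dt) = 0.443817  →  δ = 0.4177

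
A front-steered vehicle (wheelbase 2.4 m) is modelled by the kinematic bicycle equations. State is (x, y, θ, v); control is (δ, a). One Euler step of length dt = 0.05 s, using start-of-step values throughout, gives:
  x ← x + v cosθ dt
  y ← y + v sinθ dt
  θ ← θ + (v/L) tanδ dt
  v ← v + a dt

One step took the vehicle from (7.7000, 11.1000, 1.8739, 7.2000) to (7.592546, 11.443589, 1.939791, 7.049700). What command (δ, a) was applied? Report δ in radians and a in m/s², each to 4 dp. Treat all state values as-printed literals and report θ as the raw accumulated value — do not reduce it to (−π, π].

a = (v'−v)/dt = (-0.150300)/0.05 = -3.0060
Δθ = θ'−θ = 0.065891;  (v·dt/L) = 7.2000·0.05/2.4 = 0.150000
tan δ = Δθ·L/(v·dt) = 0.439273  →  δ = 0.4139

δ = 0.4139, a = -3.0060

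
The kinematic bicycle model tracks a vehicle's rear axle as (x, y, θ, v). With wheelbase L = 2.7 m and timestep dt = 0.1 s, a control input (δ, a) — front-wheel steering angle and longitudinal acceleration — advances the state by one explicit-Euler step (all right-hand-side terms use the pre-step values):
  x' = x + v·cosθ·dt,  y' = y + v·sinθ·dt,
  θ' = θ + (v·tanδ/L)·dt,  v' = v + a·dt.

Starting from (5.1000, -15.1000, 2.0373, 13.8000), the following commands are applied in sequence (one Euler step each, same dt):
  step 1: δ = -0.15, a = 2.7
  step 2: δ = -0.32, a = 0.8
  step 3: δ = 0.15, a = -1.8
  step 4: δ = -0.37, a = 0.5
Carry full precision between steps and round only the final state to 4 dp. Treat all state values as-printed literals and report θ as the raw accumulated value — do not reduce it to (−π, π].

(3.2341, -9.8474, 1.6659, 14.0200)

after step 1 (δ=-0.15, a=2.7): (4.479322, -13.867458, 1.960053, 14.070000)
after step 2 (δ=-0.32, a=0.8): (3.945365, -12.565714, 1.787362, 14.150000)
after step 3 (δ=0.15, a=-1.8): (3.641313, -11.183767, 1.866568, 13.970000)
after step 4 (δ=-0.37, a=0.5): (3.234118, -9.847428, 1.665885, 14.020000)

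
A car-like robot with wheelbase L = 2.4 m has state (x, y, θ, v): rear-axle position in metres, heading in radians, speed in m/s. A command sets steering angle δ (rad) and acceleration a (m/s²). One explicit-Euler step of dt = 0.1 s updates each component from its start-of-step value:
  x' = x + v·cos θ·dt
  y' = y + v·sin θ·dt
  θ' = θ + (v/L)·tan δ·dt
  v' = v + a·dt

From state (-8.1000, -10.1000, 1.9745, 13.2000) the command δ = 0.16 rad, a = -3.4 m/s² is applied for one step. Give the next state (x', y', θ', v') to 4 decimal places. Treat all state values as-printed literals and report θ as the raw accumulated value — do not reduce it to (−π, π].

x' = -8.1000 + 13.2000·cos(1.9745)·0.1 = -8.6185
y' = -10.1000 + 13.2000·sin(1.9745)·0.1 = -8.8861
θ' = 1.9745 + (13.2000/2.4)·tan(0.16)·0.1 = 2.0633
v' = 13.2000 − 3.4000·0.1 = 12.8600

(-8.6185, -8.8861, 2.0633, 12.8600)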